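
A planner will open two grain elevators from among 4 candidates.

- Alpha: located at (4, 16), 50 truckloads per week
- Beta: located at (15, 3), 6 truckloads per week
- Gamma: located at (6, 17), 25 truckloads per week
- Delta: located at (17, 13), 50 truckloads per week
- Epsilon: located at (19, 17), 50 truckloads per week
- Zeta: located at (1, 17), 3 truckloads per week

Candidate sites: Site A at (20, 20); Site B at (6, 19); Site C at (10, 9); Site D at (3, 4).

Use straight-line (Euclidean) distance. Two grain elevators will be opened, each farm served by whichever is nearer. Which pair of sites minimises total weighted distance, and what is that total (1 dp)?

Evaluate every pair (each demand assigned to the nearer of the two):
  {Site A, Site B}: total = 891.7
  {Site B, Site C}: total = 1298.5
  {Site A, Site C}: total = 1306.5
  {Site A, Site D}: total = 1586.2
  {Site B, Site D}: total = 1602.8
  {Site C, Site D}: total = 1772.8
Best pair: {Site A, Site B} with total 891.7.

{Site A, Site B}, total 891.7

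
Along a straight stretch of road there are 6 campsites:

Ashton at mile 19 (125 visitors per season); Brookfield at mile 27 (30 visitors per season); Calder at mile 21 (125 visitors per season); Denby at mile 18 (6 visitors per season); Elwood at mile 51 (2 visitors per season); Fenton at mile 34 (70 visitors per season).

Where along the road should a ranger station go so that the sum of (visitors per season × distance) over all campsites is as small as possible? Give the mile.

For a sum of weighted absolute distances on a line, the optimum is the weighted median (not the mean). Total weight W = 358; half-weight = 179.
Sort by position and accumulate weight:
  mile 18 (Denby, w=6) → cum 6
  mile 19 (Ashton, w=125) → cum 131
  mile 21 (Calder, w=125) → cum 256  ≥ 179 → median here
  mile 27 (Brookfield, w=30) → cum 286
  mile 34 (Fenton, w=70) → cum 356
  mile 51 (Elwood, w=2) → cum 358
Optimal location: mile 21.

x = 21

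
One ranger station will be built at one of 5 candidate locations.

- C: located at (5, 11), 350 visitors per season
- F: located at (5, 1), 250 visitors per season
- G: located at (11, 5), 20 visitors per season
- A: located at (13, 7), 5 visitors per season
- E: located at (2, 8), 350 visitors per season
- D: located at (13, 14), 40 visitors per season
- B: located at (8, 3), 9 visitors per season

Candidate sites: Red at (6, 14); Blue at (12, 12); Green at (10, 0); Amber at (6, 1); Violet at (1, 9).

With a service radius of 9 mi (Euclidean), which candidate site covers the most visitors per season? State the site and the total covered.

Coverage radius r = 9 mi; a point is covered iff (Δx)²+(Δy)² ≤ 9² = 81.
  Red (6, 14): covers {C, E, D} → 740
  Blue (12, 12): covers {C, G, A, D} → 415
  Green (10, 0): covers {F, G, A, B} → 284
  Amber (6, 1): covers {F, G, E, B} → 629
  Violet (1, 9): covers {C, F, E} → 950
Maximum coverage at Violet: 950 visitors per season.

Violet, covering 950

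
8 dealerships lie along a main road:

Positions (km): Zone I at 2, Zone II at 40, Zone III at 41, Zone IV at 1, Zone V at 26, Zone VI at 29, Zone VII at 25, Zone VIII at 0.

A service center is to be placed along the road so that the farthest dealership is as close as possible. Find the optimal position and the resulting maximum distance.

The 1-center on a line is the midpoint of the two extreme points: leftmost at 0, rightmost at 41.
Optimal location = (0 + 41)/2 = 20.5; maximum distance = (41 − 0)/2 = 20.5.

location 20.5, max distance 20.5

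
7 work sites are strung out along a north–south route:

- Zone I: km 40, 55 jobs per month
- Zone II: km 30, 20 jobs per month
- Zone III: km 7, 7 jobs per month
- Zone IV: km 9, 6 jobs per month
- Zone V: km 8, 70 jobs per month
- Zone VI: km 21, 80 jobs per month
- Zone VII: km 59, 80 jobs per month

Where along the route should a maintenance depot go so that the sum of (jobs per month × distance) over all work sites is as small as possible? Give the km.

x = 21

For a sum of weighted absolute distances on a line, the optimum is the weighted median (not the mean). Total weight W = 318; half-weight = 159.
Sort by position and accumulate weight:
  km 7 (Zone III, w=7) → cum 7
  km 8 (Zone V, w=70) → cum 77
  km 9 (Zone IV, w=6) → cum 83
  km 21 (Zone VI, w=80) → cum 163  ≥ 159 → median here
  km 30 (Zone II, w=20) → cum 183
  km 40 (Zone I, w=55) → cum 238
  km 59 (Zone VII, w=80) → cum 318
Optimal location: km 21.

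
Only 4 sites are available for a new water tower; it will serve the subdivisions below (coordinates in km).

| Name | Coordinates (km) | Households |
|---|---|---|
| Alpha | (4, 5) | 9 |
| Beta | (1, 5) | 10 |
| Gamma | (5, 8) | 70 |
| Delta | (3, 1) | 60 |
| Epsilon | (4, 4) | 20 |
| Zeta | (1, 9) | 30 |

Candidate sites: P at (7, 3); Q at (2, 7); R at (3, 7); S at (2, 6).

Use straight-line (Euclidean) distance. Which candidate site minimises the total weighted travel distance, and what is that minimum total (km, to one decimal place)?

R, total 713.0 km

Total weighted distance at each candidate:
  P (7, 3): total = 1058.8
  Q (2, 7): total = 773.3
  R (3, 7): total = 713.0
  S (2, 6): total = 744.0
Minimum is at R with total 713.0 km.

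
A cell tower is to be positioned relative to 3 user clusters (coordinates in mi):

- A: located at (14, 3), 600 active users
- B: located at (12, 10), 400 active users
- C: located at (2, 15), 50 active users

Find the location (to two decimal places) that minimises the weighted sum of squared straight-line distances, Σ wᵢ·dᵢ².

The minimiser of Σwᵢ‖p−pᵢ‖² is the weighted centroid p* = (Σwᵢpᵢ)/(Σwᵢ).
Σwᵢ = 1050.
Σwᵢxᵢ = 600·14 + 400·12 + 50·2 = 13300.
Σwᵢyᵢ = 600·3 + 400·10 + 50·15 = 6550.
x* = 13300/1050 = 12.67, y* = 6550/1050 = 6.24.

(12.67, 6.24)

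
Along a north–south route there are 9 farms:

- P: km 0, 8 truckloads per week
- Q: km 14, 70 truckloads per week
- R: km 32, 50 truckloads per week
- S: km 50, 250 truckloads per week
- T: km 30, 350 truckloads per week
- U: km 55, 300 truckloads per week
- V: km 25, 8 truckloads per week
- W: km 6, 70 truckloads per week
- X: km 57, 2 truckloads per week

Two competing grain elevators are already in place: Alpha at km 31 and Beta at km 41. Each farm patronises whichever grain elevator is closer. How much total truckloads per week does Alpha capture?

The indifferent point is the midpoint (31+41)/2 = 36; farms left of it (closer to Alpha at 31) go to Alpha, those right go to Beta.
  P at 0 (w=8) → Alpha
  W at 6 (w=70) → Alpha
  Q at 14 (w=70) → Alpha
  V at 25 (w=8) → Alpha
  T at 30 (w=350) → Alpha
  R at 32 (w=50) → Alpha
  S at 50 (w=250) → Beta
  U at 55 (w=300) → Beta
  X at 57 (w=2) → Beta
Alpha captures 556; Beta captures 552.

556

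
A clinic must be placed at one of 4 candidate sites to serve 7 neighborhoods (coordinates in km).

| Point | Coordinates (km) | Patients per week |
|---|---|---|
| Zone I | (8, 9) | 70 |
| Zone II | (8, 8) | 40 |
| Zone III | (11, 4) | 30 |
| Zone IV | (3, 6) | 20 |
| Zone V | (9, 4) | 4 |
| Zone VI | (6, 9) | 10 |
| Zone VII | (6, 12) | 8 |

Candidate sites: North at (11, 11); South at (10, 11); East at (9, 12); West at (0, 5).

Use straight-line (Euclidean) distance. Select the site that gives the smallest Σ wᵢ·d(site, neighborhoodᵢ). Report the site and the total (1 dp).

Total weighted distance at each candidate:
  North (11, 11): total = 944.5
  South (10, 11): total = 832.4
  East (9, 12): total = 901.8
  West (0, 5): total = 1544.6
Minimum is at South with total 832.4 km.

South, total 832.4 km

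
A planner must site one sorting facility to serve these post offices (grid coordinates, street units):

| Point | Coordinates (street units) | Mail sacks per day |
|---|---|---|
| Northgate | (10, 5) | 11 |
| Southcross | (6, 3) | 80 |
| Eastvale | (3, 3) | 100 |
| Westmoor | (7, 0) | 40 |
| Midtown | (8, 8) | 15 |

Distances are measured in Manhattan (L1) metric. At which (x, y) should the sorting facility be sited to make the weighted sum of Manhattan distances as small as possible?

(6, 3)

Manhattan distance separates: Σwᵢ(|x−xᵢ|+|y−yᵢ|) = Σwᵢ|x−xᵢ| + Σwᵢ|y−yᵢ|, so x and y are optimised independently as 1-D weighted medians.
Total weight W = 246; half = 123.
x-coordinate, sorted with cumulative weight:
  x=3 (Eastvale, w=100) cum 100
  x=6 (Southcross, w=80) cum 180  ← median
  x=7 (Westmoor, w=40) cum 220
  x=8 (Midtown, w=15) cum 235
  x=10 (Northgate, w=11) cum 246
⇒ x* = 6
y-coordinate, sorted with cumulative weight:
  y=0 (Westmoor, w=40) cum 40
  y=3 (Southcross, w=80) cum 120
  y=3 (Eastvale, w=100) cum 220  ← median
  y=5 (Northgate, w=11) cum 231
  y=8 (Midtown, w=15) cum 246
⇒ y* = 3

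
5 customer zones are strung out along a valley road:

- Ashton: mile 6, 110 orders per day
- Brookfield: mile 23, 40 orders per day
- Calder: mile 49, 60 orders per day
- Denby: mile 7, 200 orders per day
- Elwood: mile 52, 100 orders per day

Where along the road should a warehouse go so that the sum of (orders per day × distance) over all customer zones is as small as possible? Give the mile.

x = 7

For a sum of weighted absolute distances on a line, the optimum is the weighted median (not the mean). Total weight W = 510; half-weight = 255.
Sort by position and accumulate weight:
  mile 6 (Ashton, w=110) → cum 110
  mile 7 (Denby, w=200) → cum 310  ≥ 255 → median here
  mile 23 (Brookfield, w=40) → cum 350
  mile 49 (Calder, w=60) → cum 410
  mile 52 (Elwood, w=100) → cum 510
Optimal location: mile 7.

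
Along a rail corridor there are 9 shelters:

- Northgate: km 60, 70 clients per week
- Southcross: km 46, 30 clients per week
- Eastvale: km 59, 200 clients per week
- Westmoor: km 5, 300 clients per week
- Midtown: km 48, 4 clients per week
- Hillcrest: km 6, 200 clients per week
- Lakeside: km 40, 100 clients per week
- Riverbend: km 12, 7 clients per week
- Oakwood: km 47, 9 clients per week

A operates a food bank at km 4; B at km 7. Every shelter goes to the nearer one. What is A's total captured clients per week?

The indifferent point is the midpoint (4+7)/2 = 5.5; shelters left of it (closer to A at 4) go to A, those right go to B.
  Westmoor at 5 (w=300) → A
  Hillcrest at 6 (w=200) → B
  Riverbend at 12 (w=7) → B
  Lakeside at 40 (w=100) → B
  Southcross at 46 (w=30) → B
  Oakwood at 47 (w=9) → B
  Midtown at 48 (w=4) → B
  Eastvale at 59 (w=200) → B
  Northgate at 60 (w=70) → B
A captures 300; B captures 620.

300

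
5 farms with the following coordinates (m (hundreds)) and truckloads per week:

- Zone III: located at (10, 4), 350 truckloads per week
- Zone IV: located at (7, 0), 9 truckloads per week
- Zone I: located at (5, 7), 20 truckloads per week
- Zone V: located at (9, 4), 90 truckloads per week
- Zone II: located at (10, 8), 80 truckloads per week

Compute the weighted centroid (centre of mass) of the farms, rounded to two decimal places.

(9.60, 4.63)

The minimiser of Σwᵢ‖p−pᵢ‖² is the weighted centroid p* = (Σwᵢpᵢ)/(Σwᵢ).
Σwᵢ = 549.
Σwᵢxᵢ = 350·10 + 9·7 + 20·5 + 90·9 + 80·10 = 5273.
Σwᵢyᵢ = 350·4 + 9·0 + 20·7 + 90·4 + 80·8 = 2540.
x* = 5273/549 = 9.60, y* = 2540/549 = 4.63.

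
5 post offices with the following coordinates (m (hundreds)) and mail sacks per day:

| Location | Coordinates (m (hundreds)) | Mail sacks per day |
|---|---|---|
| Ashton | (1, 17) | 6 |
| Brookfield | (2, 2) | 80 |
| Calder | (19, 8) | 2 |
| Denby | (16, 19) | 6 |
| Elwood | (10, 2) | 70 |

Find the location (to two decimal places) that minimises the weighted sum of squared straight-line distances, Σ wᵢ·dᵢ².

(6.10, 3.24)

The minimiser of Σwᵢ‖p−pᵢ‖² is the weighted centroid p* = (Σwᵢpᵢ)/(Σwᵢ).
Σwᵢ = 164.
Σwᵢxᵢ = 6·1 + 80·2 + 2·19 + 6·16 + 70·10 = 1000.
Σwᵢyᵢ = 6·17 + 80·2 + 2·8 + 6·19 + 70·2 = 532.
x* = 1000/164 = 6.10, y* = 532/164 = 3.24.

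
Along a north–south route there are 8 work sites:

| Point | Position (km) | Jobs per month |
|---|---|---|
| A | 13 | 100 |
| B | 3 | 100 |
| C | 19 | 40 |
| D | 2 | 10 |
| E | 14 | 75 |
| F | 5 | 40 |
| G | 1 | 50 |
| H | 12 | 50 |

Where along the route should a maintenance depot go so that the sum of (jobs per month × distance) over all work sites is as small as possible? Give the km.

For a sum of weighted absolute distances on a line, the optimum is the weighted median (not the mean). Total weight W = 465; half-weight = 232.5.
Sort by position and accumulate weight:
  km 1 (G, w=50) → cum 50
  km 2 (D, w=10) → cum 60
  km 3 (B, w=100) → cum 160
  km 5 (F, w=40) → cum 200
  km 12 (H, w=50) → cum 250  ≥ 232.5 → median here
  km 13 (A, w=100) → cum 350
  km 14 (E, w=75) → cum 425
  km 19 (C, w=40) → cum 465
Optimal location: km 12.

x = 12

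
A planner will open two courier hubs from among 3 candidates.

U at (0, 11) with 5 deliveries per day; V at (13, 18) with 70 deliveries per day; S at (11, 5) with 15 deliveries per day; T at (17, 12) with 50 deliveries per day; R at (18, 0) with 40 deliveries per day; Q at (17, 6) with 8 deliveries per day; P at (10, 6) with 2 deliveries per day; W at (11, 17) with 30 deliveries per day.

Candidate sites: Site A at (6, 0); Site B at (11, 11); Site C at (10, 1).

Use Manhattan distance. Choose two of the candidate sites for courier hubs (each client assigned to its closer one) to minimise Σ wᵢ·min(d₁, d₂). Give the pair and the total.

{Site B, Site C}, total 1748

Evaluate every pair (each demand assigned to the nearer of the two):
  {Site B, Site C}: total = 1748
  {Site A, Site B}: total = 1885
  {Site A, Site C}: total = 3436
Best pair: {Site B, Site C} with total 1748.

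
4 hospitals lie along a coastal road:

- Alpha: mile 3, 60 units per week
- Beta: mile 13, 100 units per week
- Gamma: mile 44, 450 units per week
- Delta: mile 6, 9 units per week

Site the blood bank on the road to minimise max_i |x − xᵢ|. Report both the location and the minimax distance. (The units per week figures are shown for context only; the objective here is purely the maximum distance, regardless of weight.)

location 23.5, max distance 20.5

The 1-center on a line is the midpoint of the two extreme points: leftmost at 3, rightmost at 44.
Optimal location = (3 + 44)/2 = 23.5; maximum distance = (44 − 3)/2 = 20.5.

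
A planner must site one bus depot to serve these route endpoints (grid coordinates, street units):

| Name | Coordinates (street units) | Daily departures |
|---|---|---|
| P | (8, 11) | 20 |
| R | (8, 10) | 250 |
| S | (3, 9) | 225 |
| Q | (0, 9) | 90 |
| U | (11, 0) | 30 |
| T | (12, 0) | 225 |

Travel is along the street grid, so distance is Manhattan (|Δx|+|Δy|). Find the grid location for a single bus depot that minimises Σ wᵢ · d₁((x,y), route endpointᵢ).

Manhattan distance separates: Σwᵢ(|x−xᵢ|+|y−yᵢ|) = Σwᵢ|x−xᵢ| + Σwᵢ|y−yᵢ|, so x and y are optimised independently as 1-D weighted medians.
Total weight W = 840; half = 420.
x-coordinate, sorted with cumulative weight:
  x=0 (Q, w=90) cum 90
  x=3 (S, w=225) cum 315
  x=8 (P, w=20) cum 335
  x=8 (R, w=250) cum 585  ← median
  x=11 (U, w=30) cum 615
  x=12 (T, w=225) cum 840
⇒ x* = 8
y-coordinate, sorted with cumulative weight:
  y=0 (U, w=30) cum 30
  y=0 (T, w=225) cum 255
  y=9 (S, w=225) cum 480  ← median
  y=9 (Q, w=90) cum 570
  y=10 (R, w=250) cum 820
  y=11 (P, w=20) cum 840
⇒ y* = 9

(8, 9)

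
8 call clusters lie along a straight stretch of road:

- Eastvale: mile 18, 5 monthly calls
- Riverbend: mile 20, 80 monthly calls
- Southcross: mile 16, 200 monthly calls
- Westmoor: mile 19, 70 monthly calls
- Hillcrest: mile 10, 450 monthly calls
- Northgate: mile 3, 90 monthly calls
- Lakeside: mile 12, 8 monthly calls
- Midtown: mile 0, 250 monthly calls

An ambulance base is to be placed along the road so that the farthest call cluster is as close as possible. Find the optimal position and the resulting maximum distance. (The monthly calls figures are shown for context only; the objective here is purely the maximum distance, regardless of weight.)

The 1-center on a line is the midpoint of the two extreme points: leftmost at 0, rightmost at 20.
Optimal location = (0 + 20)/2 = 10; maximum distance = (20 − 0)/2 = 10.

location 10, max distance 10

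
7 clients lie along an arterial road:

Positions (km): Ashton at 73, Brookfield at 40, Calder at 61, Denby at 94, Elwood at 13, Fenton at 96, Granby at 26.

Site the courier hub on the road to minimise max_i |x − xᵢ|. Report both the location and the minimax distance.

location 54.5, max distance 41.5

The 1-center on a line is the midpoint of the two extreme points: leftmost at 13, rightmost at 96.
Optimal location = (13 + 96)/2 = 54.5; maximum distance = (96 − 13)/2 = 41.5.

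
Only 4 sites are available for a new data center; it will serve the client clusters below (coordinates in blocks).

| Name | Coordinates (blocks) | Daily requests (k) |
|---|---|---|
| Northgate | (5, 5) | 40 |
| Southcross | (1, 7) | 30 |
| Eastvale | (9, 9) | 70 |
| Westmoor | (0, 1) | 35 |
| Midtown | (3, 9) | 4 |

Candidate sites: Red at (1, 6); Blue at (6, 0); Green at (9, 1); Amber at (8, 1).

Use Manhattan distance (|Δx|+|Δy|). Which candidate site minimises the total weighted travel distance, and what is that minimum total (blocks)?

Total weighted distance at each candidate:
  Red (1, 6): total = 1230
  Blue (6, 0): total = 1733
  Green (9, 1): total = 1671
  Amber (8, 1): total = 1632
Minimum is at Red with total 1230 blocks.

Red, total 1230 blocks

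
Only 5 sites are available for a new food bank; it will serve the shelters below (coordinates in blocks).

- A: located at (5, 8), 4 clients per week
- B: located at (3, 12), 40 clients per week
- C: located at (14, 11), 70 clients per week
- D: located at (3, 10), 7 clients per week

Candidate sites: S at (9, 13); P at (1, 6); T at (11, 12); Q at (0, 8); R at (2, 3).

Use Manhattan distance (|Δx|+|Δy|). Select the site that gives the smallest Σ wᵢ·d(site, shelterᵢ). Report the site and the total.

T, total 710 blocks

Total weighted distance at each candidate:
  S (9, 13): total = 869
  P (1, 6): total = 1646
  T (11, 12): total = 710
  Q (0, 8): total = 1525
  R (2, 3): total = 1888
Minimum is at T with total 710 blocks.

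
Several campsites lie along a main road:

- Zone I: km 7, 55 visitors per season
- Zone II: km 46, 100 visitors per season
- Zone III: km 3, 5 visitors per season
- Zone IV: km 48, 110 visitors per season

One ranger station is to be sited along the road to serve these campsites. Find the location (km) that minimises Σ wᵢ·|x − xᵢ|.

For a sum of weighted absolute distances on a line, the optimum is the weighted median (not the mean). Total weight W = 270; half-weight = 135.
Sort by position and accumulate weight:
  km 3 (Zone III, w=5) → cum 5
  km 7 (Zone I, w=55) → cum 60
  km 46 (Zone II, w=100) → cum 160  ≥ 135 → median here
  km 48 (Zone IV, w=110) → cum 270
Optimal location: km 46.

x = 46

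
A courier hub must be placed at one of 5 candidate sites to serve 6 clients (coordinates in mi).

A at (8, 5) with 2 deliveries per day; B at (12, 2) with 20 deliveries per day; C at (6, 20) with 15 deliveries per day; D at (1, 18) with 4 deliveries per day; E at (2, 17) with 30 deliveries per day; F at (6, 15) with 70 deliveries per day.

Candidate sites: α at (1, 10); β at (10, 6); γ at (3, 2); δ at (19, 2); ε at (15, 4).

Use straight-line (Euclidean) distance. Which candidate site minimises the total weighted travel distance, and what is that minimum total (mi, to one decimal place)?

α, total 1196.0 mi

Total weighted distance at each candidate:
  α (1, 10): total = 1196.0
  β (10, 6): total = 1469.8
  γ (3, 2): total = 1914.8
  δ (19, 2): total = 2559.3
  ε (15, 4): total = 1987.2
Minimum is at α with total 1196.0 mi.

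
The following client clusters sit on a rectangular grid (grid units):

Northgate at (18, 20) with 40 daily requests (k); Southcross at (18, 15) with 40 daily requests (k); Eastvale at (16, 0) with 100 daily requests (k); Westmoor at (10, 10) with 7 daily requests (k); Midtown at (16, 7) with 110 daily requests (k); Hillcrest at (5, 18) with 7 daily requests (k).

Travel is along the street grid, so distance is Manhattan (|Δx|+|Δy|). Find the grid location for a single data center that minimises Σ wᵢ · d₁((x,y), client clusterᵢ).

Manhattan distance separates: Σwᵢ(|x−xᵢ|+|y−yᵢ|) = Σwᵢ|x−xᵢ| + Σwᵢ|y−yᵢ|, so x and y are optimised independently as 1-D weighted medians.
Total weight W = 304; half = 152.
x-coordinate, sorted with cumulative weight:
  x=5 (Hillcrest, w=7) cum 7
  x=10 (Westmoor, w=7) cum 14
  x=16 (Eastvale, w=100) cum 114
  x=16 (Midtown, w=110) cum 224  ← median
  x=18 (Northgate, w=40) cum 264
  x=18 (Southcross, w=40) cum 304
⇒ x* = 16
y-coordinate, sorted with cumulative weight:
  y=0 (Eastvale, w=100) cum 100
  y=7 (Midtown, w=110) cum 210  ← median
  y=10 (Westmoor, w=7) cum 217
  y=15 (Southcross, w=40) cum 257
  y=18 (Hillcrest, w=7) cum 264
  y=20 (Northgate, w=40) cum 304
⇒ y* = 7

(16, 7)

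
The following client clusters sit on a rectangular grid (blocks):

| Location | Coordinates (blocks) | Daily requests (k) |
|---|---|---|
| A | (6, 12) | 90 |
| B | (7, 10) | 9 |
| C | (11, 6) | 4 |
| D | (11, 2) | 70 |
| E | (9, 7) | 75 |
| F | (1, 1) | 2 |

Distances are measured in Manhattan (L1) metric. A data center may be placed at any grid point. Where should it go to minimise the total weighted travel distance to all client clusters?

Manhattan distance separates: Σwᵢ(|x−xᵢ|+|y−yᵢ|) = Σwᵢ|x−xᵢ| + Σwᵢ|y−yᵢ|, so x and y are optimised independently as 1-D weighted medians.
Total weight W = 250; half = 125.
x-coordinate, sorted with cumulative weight:
  x=1 (F, w=2) cum 2
  x=6 (A, w=90) cum 92
  x=7 (B, w=9) cum 101
  x=9 (E, w=75) cum 176  ← median
  x=11 (C, w=4) cum 180
  x=11 (D, w=70) cum 250
⇒ x* = 9
y-coordinate, sorted with cumulative weight:
  y=1 (F, w=2) cum 2
  y=2 (D, w=70) cum 72
  y=6 (C, w=4) cum 76
  y=7 (E, w=75) cum 151  ← median
  y=10 (B, w=9) cum 160
  y=12 (A, w=90) cum 250
⇒ y* = 7

(9, 7)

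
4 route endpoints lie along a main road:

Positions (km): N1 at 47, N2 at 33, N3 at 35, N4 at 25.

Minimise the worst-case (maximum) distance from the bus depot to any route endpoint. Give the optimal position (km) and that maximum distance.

The 1-center on a line is the midpoint of the two extreme points: leftmost at 25, rightmost at 47.
Optimal location = (25 + 47)/2 = 36; maximum distance = (47 − 25)/2 = 11.

location 36, max distance 11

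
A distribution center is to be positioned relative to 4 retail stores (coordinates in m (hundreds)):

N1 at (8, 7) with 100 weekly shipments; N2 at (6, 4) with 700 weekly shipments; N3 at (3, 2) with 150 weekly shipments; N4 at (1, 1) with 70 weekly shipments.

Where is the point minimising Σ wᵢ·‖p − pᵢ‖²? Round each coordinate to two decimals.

(5.41, 3.79)

The minimiser of Σwᵢ‖p−pᵢ‖² is the weighted centroid p* = (Σwᵢpᵢ)/(Σwᵢ).
Σwᵢ = 1020.
Σwᵢxᵢ = 100·8 + 700·6 + 150·3 + 70·1 = 5520.
Σwᵢyᵢ = 100·7 + 700·4 + 150·2 + 70·1 = 3870.
x* = 5520/1020 = 5.41, y* = 3870/1020 = 3.79.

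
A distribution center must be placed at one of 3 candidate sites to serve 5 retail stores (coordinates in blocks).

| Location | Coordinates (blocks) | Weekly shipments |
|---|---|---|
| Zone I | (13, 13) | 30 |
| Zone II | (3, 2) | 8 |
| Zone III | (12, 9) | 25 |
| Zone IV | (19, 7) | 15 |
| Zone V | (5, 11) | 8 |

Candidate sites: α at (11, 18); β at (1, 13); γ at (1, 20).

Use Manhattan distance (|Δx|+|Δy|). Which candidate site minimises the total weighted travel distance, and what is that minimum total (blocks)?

α, total 1041 blocks

Total weighted distance at each candidate:
  α (11, 18): total = 1041
  β (1, 13): total = 1247
  γ (1, 20): total = 1849
Minimum is at α with total 1041 blocks.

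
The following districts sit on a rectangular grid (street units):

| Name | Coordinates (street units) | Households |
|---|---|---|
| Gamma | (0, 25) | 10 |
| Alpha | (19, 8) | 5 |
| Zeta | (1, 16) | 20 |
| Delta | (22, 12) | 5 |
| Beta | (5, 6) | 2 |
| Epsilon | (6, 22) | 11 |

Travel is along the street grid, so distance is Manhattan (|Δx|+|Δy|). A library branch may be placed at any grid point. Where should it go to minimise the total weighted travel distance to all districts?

(1, 16)

Manhattan distance separates: Σwᵢ(|x−xᵢ|+|y−yᵢ|) = Σwᵢ|x−xᵢ| + Σwᵢ|y−yᵢ|, so x and y are optimised independently as 1-D weighted medians.
Total weight W = 53; half = 26.5.
x-coordinate, sorted with cumulative weight:
  x=0 (Gamma, w=10) cum 10
  x=1 (Zeta, w=20) cum 30  ← median
  x=5 (Beta, w=2) cum 32
  x=6 (Epsilon, w=11) cum 43
  x=19 (Alpha, w=5) cum 48
  x=22 (Delta, w=5) cum 53
⇒ x* = 1
y-coordinate, sorted with cumulative weight:
  y=6 (Beta, w=2) cum 2
  y=8 (Alpha, w=5) cum 7
  y=12 (Delta, w=5) cum 12
  y=16 (Zeta, w=20) cum 32  ← median
  y=22 (Epsilon, w=11) cum 43
  y=25 (Gamma, w=10) cum 53
⇒ y* = 16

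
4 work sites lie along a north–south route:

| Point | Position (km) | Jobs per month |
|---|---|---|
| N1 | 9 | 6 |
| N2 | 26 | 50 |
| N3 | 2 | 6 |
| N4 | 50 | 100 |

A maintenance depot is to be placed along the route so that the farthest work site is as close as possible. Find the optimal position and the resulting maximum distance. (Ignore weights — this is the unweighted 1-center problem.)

The 1-center on a line is the midpoint of the two extreme points: leftmost at 2, rightmost at 50.
Optimal location = (2 + 50)/2 = 26; maximum distance = (50 − 2)/2 = 24.

location 26, max distance 24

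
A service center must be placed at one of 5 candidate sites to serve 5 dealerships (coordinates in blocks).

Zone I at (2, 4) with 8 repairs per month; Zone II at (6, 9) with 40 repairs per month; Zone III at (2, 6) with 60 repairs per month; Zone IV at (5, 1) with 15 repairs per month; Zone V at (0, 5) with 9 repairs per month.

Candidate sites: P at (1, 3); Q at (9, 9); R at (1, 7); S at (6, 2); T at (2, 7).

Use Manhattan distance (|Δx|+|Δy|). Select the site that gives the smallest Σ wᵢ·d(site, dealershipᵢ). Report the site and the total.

T, total 495 blocks

Total weighted distance at each candidate:
  P (1, 3): total = 813
  Q (9, 9): total = 1113
  R (1, 7): total = 609
  S (6, 2): total = 919
  T (2, 7): total = 495
Minimum is at T with total 495 blocks.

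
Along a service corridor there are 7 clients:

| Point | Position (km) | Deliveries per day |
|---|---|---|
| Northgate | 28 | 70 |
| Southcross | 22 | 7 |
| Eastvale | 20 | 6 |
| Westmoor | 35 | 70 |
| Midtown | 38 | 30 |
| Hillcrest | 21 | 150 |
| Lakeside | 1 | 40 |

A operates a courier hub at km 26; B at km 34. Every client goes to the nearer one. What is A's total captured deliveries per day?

The indifferent point is the midpoint (26+34)/2 = 30; clients left of it (closer to A at 26) go to A, those right go to B.
  Lakeside at 1 (w=40) → A
  Eastvale at 20 (w=6) → A
  Hillcrest at 21 (w=150) → A
  Southcross at 22 (w=7) → A
  Northgate at 28 (w=70) → A
  Westmoor at 35 (w=70) → B
  Midtown at 38 (w=30) → B
A captures 273; B captures 100.

273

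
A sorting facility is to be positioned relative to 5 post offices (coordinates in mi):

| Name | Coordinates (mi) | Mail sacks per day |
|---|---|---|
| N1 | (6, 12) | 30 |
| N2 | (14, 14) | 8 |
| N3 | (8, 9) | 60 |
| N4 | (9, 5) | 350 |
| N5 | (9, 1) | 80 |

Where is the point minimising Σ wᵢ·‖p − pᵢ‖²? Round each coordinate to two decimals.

(8.79, 5.38)

The minimiser of Σwᵢ‖p−pᵢ‖² is the weighted centroid p* = (Σwᵢpᵢ)/(Σwᵢ).
Σwᵢ = 528.
Σwᵢxᵢ = 30·6 + 8·14 + 60·8 + 350·9 + 80·9 = 4642.
Σwᵢyᵢ = 30·12 + 8·14 + 60·9 + 350·5 + 80·1 = 2842.
x* = 4642/528 = 8.79, y* = 2842/528 = 5.38.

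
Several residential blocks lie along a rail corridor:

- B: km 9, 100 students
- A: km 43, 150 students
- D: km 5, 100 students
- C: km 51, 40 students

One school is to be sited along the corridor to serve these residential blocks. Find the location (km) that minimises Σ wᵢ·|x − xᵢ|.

x = 9

For a sum of weighted absolute distances on a line, the optimum is the weighted median (not the mean). Total weight W = 390; half-weight = 195.
Sort by position and accumulate weight:
  km 5 (D, w=100) → cum 100
  km 9 (B, w=100) → cum 200  ≥ 195 → median here
  km 43 (A, w=150) → cum 350
  km 51 (C, w=40) → cum 390
Optimal location: km 9.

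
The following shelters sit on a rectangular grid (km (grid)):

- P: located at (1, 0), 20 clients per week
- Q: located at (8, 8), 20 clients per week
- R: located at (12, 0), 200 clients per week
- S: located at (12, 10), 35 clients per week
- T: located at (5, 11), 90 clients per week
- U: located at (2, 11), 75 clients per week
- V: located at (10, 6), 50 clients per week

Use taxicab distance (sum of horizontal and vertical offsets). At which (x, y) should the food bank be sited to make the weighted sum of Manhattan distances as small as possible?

Manhattan distance separates: Σwᵢ(|x−xᵢ|+|y−yᵢ|) = Σwᵢ|x−xᵢ| + Σwᵢ|y−yᵢ|, so x and y are optimised independently as 1-D weighted medians.
Total weight W = 490; half = 245.
x-coordinate, sorted with cumulative weight:
  x=1 (P, w=20) cum 20
  x=2 (U, w=75) cum 95
  x=5 (T, w=90) cum 185
  x=8 (Q, w=20) cum 205
  x=10 (V, w=50) cum 255  ← median
  x=12 (R, w=200) cum 455
  x=12 (S, w=35) cum 490
⇒ x* = 10
y-coordinate, sorted with cumulative weight:
  y=0 (P, w=20) cum 20
  y=0 (R, w=200) cum 220
  y=6 (V, w=50) cum 270  ← median
  y=8 (Q, w=20) cum 290
  y=10 (S, w=35) cum 325
  y=11 (T, w=90) cum 415
  y=11 (U, w=75) cum 490
⇒ y* = 6

(10, 6)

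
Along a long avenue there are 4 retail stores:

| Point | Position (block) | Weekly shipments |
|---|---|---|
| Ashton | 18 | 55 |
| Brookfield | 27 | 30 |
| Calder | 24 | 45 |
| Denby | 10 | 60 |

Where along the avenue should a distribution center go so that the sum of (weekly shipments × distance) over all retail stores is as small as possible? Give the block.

x = 18

For a sum of weighted absolute distances on a line, the optimum is the weighted median (not the mean). Total weight W = 190; half-weight = 95.
Sort by position and accumulate weight:
  block 10 (Denby, w=60) → cum 60
  block 18 (Ashton, w=55) → cum 115  ≥ 95 → median here
  block 24 (Calder, w=45) → cum 160
  block 27 (Brookfield, w=30) → cum 190
Optimal location: block 18.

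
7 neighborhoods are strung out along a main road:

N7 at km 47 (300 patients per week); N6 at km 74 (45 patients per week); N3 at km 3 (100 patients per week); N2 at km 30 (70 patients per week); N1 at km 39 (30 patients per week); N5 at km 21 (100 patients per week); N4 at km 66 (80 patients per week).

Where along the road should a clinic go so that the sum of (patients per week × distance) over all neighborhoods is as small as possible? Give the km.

x = 47

For a sum of weighted absolute distances on a line, the optimum is the weighted median (not the mean). Total weight W = 725; half-weight = 362.5.
Sort by position and accumulate weight:
  km 3 (N3, w=100) → cum 100
  km 21 (N5, w=100) → cum 200
  km 30 (N2, w=70) → cum 270
  km 39 (N1, w=30) → cum 300
  km 47 (N7, w=300) → cum 600  ≥ 362.5 → median here
  km 66 (N4, w=80) → cum 680
  km 74 (N6, w=45) → cum 725
Optimal location: km 47.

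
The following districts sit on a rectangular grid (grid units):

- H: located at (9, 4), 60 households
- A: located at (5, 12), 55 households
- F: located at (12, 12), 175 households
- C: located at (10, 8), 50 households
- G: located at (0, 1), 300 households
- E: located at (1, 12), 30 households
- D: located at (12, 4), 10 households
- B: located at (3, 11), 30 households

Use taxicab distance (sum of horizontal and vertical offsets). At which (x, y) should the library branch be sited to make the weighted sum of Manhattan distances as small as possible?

(3, 4)

Manhattan distance separates: Σwᵢ(|x−xᵢ|+|y−yᵢ|) = Σwᵢ|x−xᵢ| + Σwᵢ|y−yᵢ|, so x and y are optimised independently as 1-D weighted medians.
Total weight W = 710; half = 355.
x-coordinate, sorted with cumulative weight:
  x=0 (G, w=300) cum 300
  x=1 (E, w=30) cum 330
  x=3 (B, w=30) cum 360  ← median
  x=5 (A, w=55) cum 415
  x=9 (H, w=60) cum 475
  x=10 (C, w=50) cum 525
  x=12 (F, w=175) cum 700
  x=12 (D, w=10) cum 710
⇒ x* = 3
y-coordinate, sorted with cumulative weight:
  y=1 (G, w=300) cum 300
  y=4 (H, w=60) cum 360  ← median
  y=4 (D, w=10) cum 370
  y=8 (C, w=50) cum 420
  y=11 (B, w=30) cum 450
  y=12 (A, w=55) cum 505
  y=12 (F, w=175) cum 680
  y=12 (E, w=30) cum 710
⇒ y* = 4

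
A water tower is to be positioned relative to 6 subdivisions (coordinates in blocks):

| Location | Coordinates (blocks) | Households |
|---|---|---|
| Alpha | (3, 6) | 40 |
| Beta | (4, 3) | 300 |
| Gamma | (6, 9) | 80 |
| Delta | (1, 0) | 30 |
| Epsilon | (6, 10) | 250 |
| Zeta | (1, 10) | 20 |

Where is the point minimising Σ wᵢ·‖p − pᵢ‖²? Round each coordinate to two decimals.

(4.65, 6.33)

The minimiser of Σwᵢ‖p−pᵢ‖² is the weighted centroid p* = (Σwᵢpᵢ)/(Σwᵢ).
Σwᵢ = 720.
Σwᵢxᵢ = 40·3 + 300·4 + 80·6 + 30·1 + 250·6 + 20·1 = 3350.
Σwᵢyᵢ = 40·6 + 300·3 + 80·9 + 30·0 + 250·10 + 20·10 = 4560.
x* = 3350/720 = 4.65, y* = 4560/720 = 6.33.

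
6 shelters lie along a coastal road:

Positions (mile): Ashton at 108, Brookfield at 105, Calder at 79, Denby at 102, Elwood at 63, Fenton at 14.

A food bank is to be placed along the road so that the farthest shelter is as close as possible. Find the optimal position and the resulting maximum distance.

The 1-center on a line is the midpoint of the two extreme points: leftmost at 14, rightmost at 108.
Optimal location = (14 + 108)/2 = 61; maximum distance = (108 − 14)/2 = 47.

location 61, max distance 47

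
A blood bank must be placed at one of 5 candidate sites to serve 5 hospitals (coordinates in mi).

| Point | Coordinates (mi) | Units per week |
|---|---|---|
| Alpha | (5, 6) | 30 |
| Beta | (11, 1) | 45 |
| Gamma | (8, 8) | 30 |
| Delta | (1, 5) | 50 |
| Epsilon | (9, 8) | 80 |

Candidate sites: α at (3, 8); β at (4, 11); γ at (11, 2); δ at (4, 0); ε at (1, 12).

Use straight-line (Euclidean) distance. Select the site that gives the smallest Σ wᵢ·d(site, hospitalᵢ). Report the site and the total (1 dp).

Total weighted distance at each candidate:
  α (3, 8): total = 1373.5
  β (4, 11): total = 1654.2
  γ (11, 2): total = 1490.6
  δ (4, 0): total = 1815.3
  ε (1, 12): total = 2192.7
Minimum is at α with total 1373.5 mi.

α, total 1373.5 mi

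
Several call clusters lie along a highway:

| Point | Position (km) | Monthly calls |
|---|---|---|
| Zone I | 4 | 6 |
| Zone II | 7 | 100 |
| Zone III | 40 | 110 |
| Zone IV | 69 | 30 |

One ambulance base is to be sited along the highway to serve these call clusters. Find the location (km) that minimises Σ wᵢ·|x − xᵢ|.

For a sum of weighted absolute distances on a line, the optimum is the weighted median (not the mean). Total weight W = 246; half-weight = 123.
Sort by position and accumulate weight:
  km 4 (Zone I, w=6) → cum 6
  km 7 (Zone II, w=100) → cum 106
  km 40 (Zone III, w=110) → cum 216  ≥ 123 → median here
  km 69 (Zone IV, w=30) → cum 246
Optimal location: km 40.

x = 40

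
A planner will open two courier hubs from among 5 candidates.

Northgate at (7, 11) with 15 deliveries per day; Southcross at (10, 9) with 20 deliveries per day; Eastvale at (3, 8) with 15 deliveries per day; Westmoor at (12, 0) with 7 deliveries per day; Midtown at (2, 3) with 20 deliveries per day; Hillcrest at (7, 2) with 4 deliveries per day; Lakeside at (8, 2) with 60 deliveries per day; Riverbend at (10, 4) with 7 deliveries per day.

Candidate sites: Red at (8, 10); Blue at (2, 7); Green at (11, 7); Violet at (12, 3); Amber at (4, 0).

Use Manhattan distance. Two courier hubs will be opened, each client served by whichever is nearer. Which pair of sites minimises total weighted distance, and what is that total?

Evaluate every pair (each demand assigned to the nearer of the two):
  {Red, Violet}: total = 761
  {Blue, Violet}: total = 771
  {Red, Amber}: total = 787
  {Red, Blue}: total = 870
  {Green, Amber}: total = 879
  {Green, Violet}: total = 881
  {Blue, Green}: total = 890
  {Blue, Amber}: total = 951
  {Violet, Amber}: total = 952
  {Red, Green}: total = 1055
Best pair: {Red, Violet} with total 761.

{Red, Violet}, total 761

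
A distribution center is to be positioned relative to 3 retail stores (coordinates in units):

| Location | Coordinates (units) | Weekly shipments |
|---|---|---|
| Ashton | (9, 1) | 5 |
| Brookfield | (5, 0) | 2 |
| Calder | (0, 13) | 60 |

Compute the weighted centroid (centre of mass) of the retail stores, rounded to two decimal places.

(0.82, 11.72)

The minimiser of Σwᵢ‖p−pᵢ‖² is the weighted centroid p* = (Σwᵢpᵢ)/(Σwᵢ).
Σwᵢ = 67.
Σwᵢxᵢ = 5·9 + 2·5 + 60·0 = 55.
Σwᵢyᵢ = 5·1 + 2·0 + 60·13 = 785.
x* = 55/67 = 0.82, y* = 785/67 = 11.72.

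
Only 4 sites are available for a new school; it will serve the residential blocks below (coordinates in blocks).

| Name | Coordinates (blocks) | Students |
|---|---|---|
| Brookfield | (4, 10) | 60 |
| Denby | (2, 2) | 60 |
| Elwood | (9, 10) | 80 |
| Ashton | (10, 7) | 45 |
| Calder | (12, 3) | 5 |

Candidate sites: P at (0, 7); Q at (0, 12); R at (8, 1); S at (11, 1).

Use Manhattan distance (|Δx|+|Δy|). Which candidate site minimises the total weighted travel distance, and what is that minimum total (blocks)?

Total weighted distance at each candidate:
  P (0, 7): total = 2330
  Q (0, 12): total = 2740
  R (8, 1): total = 2390
  S (11, 1): total = 2770
Minimum is at P with total 2330 blocks.

P, total 2330 blocks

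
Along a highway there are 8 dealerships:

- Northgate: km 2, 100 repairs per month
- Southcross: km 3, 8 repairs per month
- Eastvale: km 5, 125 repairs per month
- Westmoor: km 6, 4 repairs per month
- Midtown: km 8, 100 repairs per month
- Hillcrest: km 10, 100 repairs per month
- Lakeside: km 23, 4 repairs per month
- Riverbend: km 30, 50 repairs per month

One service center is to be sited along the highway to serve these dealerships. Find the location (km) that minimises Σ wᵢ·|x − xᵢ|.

x = 8

For a sum of weighted absolute distances on a line, the optimum is the weighted median (not the mean). Total weight W = 491; half-weight = 245.5.
Sort by position and accumulate weight:
  km 2 (Northgate, w=100) → cum 100
  km 3 (Southcross, w=8) → cum 108
  km 5 (Eastvale, w=125) → cum 233
  km 6 (Westmoor, w=4) → cum 237
  km 8 (Midtown, w=100) → cum 337  ≥ 245.5 → median here
  km 10 (Hillcrest, w=100) → cum 437
  km 23 (Lakeside, w=4) → cum 441
  km 30 (Riverbend, w=50) → cum 491
Optimal location: km 8.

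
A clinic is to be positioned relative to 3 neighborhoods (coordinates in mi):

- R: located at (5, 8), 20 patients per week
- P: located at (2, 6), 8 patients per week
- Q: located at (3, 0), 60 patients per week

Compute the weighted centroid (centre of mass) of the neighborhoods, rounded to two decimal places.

(3.36, 2.36)

The minimiser of Σwᵢ‖p−pᵢ‖² is the weighted centroid p* = (Σwᵢpᵢ)/(Σwᵢ).
Σwᵢ = 88.
Σwᵢxᵢ = 20·5 + 8·2 + 60·3 = 296.
Σwᵢyᵢ = 20·8 + 8·6 + 60·0 = 208.
x* = 296/88 = 3.36, y* = 208/88 = 2.36.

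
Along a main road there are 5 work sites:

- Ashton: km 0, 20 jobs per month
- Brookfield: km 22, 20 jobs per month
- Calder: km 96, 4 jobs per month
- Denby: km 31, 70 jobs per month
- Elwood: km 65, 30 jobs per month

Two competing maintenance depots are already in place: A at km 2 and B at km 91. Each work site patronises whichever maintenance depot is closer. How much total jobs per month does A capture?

110

The indifferent point is the midpoint (2+91)/2 = 46.5; work sites left of it (closer to A at 2) go to A, those right go to B.
  Ashton at 0 (w=20) → A
  Brookfield at 22 (w=20) → A
  Denby at 31 (w=70) → A
  Elwood at 65 (w=30) → B
  Calder at 96 (w=4) → B
A captures 110; B captures 34.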